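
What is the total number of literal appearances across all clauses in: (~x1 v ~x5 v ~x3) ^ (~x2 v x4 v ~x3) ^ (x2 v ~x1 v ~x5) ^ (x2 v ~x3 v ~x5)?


Clause lengths: 3, 3, 3, 3.
Sum = 3 + 3 + 3 + 3 = 12.

12


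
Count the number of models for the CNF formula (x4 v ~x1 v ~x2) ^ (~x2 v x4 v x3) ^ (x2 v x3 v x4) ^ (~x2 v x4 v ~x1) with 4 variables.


Enumerate all 16 truth assignments over 4 variables.
Test each against every clause.
Satisfying assignments found: 11.

11


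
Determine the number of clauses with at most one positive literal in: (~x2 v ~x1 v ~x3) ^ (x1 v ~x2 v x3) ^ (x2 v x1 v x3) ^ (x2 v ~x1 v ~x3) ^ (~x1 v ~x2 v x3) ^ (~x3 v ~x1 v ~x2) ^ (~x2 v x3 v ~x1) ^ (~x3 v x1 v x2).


A Horn clause has at most one positive literal.
Clause 1: 0 positive lit(s) -> Horn
Clause 2: 2 positive lit(s) -> not Horn
Clause 3: 3 positive lit(s) -> not Horn
Clause 4: 1 positive lit(s) -> Horn
Clause 5: 1 positive lit(s) -> Horn
Clause 6: 0 positive lit(s) -> Horn
Clause 7: 1 positive lit(s) -> Horn
Clause 8: 2 positive lit(s) -> not Horn
Total Horn clauses = 5.

5


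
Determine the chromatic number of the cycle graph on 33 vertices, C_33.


An odd cycle cannot be 2-colored: alternating two colors around the cycle returns to the start with a conflict.
Since 33 is odd, three colors are required (and three suffice).
Chromatic number = 3.

3


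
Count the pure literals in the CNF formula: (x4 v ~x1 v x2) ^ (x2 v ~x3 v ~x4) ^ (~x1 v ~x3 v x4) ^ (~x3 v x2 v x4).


A pure literal appears in only one polarity across all clauses.
Pure literals: x1 (negative only), x2 (positive only), x3 (negative only).
Count = 3.

3


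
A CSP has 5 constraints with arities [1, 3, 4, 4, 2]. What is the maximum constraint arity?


The arities are: 1, 3, 4, 4, 2.
Scan for the maximum value.
Maximum arity = 4.

4


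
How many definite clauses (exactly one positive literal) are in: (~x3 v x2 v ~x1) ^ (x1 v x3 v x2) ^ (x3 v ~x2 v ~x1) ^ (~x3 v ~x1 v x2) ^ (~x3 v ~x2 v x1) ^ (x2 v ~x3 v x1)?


A definite clause has exactly one positive literal.
Clause 1: 1 positive -> definite
Clause 2: 3 positive -> not definite
Clause 3: 1 positive -> definite
Clause 4: 1 positive -> definite
Clause 5: 1 positive -> definite
Clause 6: 2 positive -> not definite
Definite clause count = 4.

4


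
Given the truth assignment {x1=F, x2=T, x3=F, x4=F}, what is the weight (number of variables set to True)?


The weight is the number of variables assigned True.
True variables: x2.
Weight = 1.

1


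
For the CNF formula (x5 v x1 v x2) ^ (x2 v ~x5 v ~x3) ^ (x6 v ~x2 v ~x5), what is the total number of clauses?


Each group enclosed in parentheses joined by ^ is one clause.
Counting the conjuncts: 3 clauses.

3


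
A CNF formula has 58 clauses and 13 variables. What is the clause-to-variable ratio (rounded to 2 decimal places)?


Clause-to-variable ratio = clauses / variables.
58 / 13 = 4.46.

4.46


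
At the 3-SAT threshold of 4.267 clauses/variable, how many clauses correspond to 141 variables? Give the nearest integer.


The 3-SAT phase transition occurs at approximately 4.267 clauses per variable.
m = 4.267 * 141 = 601.647.
Rounded to nearest integer: 602.

602


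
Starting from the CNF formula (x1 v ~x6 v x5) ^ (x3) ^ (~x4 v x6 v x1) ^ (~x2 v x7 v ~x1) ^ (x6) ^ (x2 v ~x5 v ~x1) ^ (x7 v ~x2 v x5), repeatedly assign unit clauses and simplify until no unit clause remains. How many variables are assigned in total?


Unit propagation repeatedly assigns the literal in any unit clause, then simplifies.
Assignments in order: x3 = T, x6 = T.
No further unit clauses remain.
Total variables assigned = 2.

2


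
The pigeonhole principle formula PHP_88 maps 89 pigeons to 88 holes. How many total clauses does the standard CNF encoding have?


The PHP encoding has two parts:
1) At-least-one-hole clauses: 89 (one per pigeon, each with 88 literals).
2) At-most-one-pigeon-per-hole clauses: 88 holes * C(89,2) = 88 * 3916 = 344608.
Total clauses = 89 + 344608 = 344697.

344697


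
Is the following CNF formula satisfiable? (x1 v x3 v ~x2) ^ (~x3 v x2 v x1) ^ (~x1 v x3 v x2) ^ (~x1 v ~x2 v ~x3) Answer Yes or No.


Check all 8 possible truth assignments.
Number of satisfying assignments found: 4.
The formula is satisfiable.

Yes


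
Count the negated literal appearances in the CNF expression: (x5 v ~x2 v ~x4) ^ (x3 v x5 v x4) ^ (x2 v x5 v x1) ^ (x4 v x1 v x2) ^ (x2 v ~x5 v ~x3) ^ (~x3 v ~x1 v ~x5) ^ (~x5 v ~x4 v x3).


Scan each clause for negated literals.
Clause 1: 2 negative; Clause 2: 0 negative; Clause 3: 0 negative; Clause 4: 0 negative; Clause 5: 2 negative; Clause 6: 3 negative; Clause 7: 2 negative.
Total negative literal occurrences = 9.

9


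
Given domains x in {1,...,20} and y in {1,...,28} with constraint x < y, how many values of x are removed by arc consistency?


For the constraint x < y, x needs a supporting value in y's domain.
x can be at most 27 (one less than y's maximum).
Valid x values from domain: 20 out of 20.
Pruned = 20 - 20 = 0.

0


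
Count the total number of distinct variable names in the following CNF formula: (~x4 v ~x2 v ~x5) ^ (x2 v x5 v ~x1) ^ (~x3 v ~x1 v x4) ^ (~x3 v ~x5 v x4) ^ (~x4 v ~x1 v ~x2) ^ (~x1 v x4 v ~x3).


Identify each distinct variable in the formula.
Variables found: x1, x2, x3, x4, x5.
Total distinct variables = 5.

5


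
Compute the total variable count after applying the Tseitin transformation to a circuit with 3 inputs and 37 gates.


The Tseitin transformation introduces one auxiliary variable per gate.
Total variables = inputs + gates = 3 + 37 = 40.

40


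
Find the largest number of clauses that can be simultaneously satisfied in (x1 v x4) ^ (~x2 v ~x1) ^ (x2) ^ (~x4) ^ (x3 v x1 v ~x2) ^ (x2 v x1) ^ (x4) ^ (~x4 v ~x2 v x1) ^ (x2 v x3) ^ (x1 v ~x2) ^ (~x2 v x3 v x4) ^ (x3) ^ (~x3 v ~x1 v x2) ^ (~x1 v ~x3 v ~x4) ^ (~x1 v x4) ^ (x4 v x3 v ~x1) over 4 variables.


Enumerate all 16 truth assignments.
For each, count how many of the 16 clauses are satisfied.
The formula is not fully satisfiable, so the maximum is below 16.
Maximum simultaneously satisfiable clauses = 13.

13


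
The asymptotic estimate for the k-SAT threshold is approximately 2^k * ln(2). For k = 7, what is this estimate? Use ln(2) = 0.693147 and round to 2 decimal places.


Using the asymptotic formula: threshold ~ 2^k * ln(2).
2^7 = 128.
128 * 0.693147 = 88.72.

88.72


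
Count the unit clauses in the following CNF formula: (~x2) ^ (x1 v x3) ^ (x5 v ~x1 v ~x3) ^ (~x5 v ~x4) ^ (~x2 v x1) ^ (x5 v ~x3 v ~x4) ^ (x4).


A unit clause contains exactly one literal.
Unit clauses found: (~x2), (x4).
Count = 2.

2


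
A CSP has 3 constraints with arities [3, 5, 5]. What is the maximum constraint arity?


The arities are: 3, 5, 5.
Scan for the maximum value.
Maximum arity = 5.

5


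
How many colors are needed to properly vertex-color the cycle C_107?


An odd cycle cannot be 2-colored: alternating two colors around the cycle returns to the start with a conflict.
Since 107 is odd, three colors are required (and three suffice).
Chromatic number = 3.

3


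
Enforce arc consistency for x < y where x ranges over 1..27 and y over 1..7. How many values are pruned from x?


For the constraint x < y, x needs a supporting value in y's domain.
x can be at most 6 (one less than y's maximum).
Valid x values from domain: 6 out of 27.
Pruned = 27 - 6 = 21.

21


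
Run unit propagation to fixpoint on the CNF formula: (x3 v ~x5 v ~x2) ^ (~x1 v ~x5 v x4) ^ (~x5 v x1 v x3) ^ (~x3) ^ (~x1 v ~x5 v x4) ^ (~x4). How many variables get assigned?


Unit propagation repeatedly assigns the literal in any unit clause, then simplifies.
Assignments in order: x3 = F, x4 = F.
No further unit clauses remain.
Total variables assigned = 2.

2


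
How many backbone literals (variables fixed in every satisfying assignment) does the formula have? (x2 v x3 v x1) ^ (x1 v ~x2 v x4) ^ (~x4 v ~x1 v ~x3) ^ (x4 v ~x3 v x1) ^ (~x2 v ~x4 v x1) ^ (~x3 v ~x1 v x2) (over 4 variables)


Find all satisfying assignments: 6 model(s).
Check which variables have the same value in every model.
No variable is fixed across all models.
Backbone size = 0.

0


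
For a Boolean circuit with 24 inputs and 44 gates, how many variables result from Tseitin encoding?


The Tseitin transformation introduces one auxiliary variable per gate.
Total variables = inputs + gates = 24 + 44 = 68.

68


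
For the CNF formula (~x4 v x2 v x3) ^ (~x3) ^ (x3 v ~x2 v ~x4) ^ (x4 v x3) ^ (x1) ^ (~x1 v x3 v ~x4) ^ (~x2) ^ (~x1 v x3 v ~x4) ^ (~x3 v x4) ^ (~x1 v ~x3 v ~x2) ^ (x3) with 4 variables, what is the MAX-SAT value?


Enumerate all 16 truth assignments.
For each, count how many of the 11 clauses are satisfied.
The formula is not fully satisfiable, so the maximum is below 11.
Maximum simultaneously satisfiable clauses = 10.

10


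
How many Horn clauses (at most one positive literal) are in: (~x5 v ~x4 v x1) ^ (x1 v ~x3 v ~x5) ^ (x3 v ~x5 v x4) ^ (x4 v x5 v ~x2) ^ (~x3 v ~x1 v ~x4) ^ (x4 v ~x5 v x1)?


A Horn clause has at most one positive literal.
Clause 1: 1 positive lit(s) -> Horn
Clause 2: 1 positive lit(s) -> Horn
Clause 3: 2 positive lit(s) -> not Horn
Clause 4: 2 positive lit(s) -> not Horn
Clause 5: 0 positive lit(s) -> Horn
Clause 6: 2 positive lit(s) -> not Horn
Total Horn clauses = 3.

3


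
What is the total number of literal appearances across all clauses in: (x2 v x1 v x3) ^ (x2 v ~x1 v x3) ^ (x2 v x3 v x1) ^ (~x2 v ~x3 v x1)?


Clause lengths: 3, 3, 3, 3.
Sum = 3 + 3 + 3 + 3 = 12.

12


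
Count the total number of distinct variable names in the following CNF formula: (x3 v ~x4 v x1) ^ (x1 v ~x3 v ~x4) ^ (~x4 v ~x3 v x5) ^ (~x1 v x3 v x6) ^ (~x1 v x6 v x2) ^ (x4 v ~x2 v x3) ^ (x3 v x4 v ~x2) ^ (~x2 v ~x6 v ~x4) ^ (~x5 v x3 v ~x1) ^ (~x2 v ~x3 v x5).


Identify each distinct variable in the formula.
Variables found: x1, x2, x3, x4, x5, x6.
Total distinct variables = 6.

6


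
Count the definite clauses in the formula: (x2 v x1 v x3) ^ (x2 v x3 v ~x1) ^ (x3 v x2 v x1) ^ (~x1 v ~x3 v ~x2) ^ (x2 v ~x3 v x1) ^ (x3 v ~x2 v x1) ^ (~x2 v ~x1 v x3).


A definite clause has exactly one positive literal.
Clause 1: 3 positive -> not definite
Clause 2: 2 positive -> not definite
Clause 3: 3 positive -> not definite
Clause 4: 0 positive -> not definite
Clause 5: 2 positive -> not definite
Clause 6: 2 positive -> not definite
Clause 7: 1 positive -> definite
Definite clause count = 1.

1


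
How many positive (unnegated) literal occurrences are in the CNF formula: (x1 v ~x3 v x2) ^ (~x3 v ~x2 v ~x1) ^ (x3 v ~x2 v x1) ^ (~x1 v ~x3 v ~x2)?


Scan each clause for unnegated literals.
Clause 1: 2 positive; Clause 2: 0 positive; Clause 3: 2 positive; Clause 4: 0 positive.
Total positive literal occurrences = 4.

4


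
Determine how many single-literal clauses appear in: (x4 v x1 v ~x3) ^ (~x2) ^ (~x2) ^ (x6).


A unit clause contains exactly one literal.
Unit clauses found: (~x2), (~x2), (x6).
Count = 3.

3


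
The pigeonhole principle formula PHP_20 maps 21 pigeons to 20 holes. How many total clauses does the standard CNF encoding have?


The PHP encoding has two parts:
1) At-least-one-hole clauses: 21 (one per pigeon, each with 20 literals).
2) At-most-one-pigeon-per-hole clauses: 20 holes * C(21,2) = 20 * 210 = 4200.
Total clauses = 21 + 4200 = 4221.

4221


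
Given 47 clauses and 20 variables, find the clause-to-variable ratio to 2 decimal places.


Clause-to-variable ratio = clauses / variables.
47 / 20 = 2.35.

2.35


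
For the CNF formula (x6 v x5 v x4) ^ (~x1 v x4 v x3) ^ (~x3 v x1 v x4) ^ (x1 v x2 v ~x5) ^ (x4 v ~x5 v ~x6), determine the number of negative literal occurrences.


Scan each clause for negated literals.
Clause 1: 0 negative; Clause 2: 1 negative; Clause 3: 1 negative; Clause 4: 1 negative; Clause 5: 2 negative.
Total negative literal occurrences = 5.

5


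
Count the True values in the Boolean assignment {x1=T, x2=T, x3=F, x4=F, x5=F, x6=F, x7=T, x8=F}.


The weight is the number of variables assigned True.
True variables: x1, x2, x7.
Weight = 3.

3


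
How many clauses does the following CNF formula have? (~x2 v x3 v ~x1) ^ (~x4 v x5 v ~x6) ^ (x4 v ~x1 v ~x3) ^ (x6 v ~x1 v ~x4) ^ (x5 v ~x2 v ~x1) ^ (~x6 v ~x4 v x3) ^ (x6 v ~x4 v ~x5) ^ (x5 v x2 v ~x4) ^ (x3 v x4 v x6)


Each group enclosed in parentheses joined by ^ is one clause.
Counting the conjuncts: 9 clauses.

9


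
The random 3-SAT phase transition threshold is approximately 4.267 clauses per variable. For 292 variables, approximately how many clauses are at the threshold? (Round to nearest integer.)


The 3-SAT phase transition occurs at approximately 4.267 clauses per variable.
m = 4.267 * 292 = 1245.964.
Rounded to nearest integer: 1246.

1246


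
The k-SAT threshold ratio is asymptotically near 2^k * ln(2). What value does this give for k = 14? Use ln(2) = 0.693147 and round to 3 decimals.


Using the asymptotic formula: threshold ~ 2^k * ln(2).
2^14 = 16384.
16384 * 0.693147 = 11356.52.

11356.52


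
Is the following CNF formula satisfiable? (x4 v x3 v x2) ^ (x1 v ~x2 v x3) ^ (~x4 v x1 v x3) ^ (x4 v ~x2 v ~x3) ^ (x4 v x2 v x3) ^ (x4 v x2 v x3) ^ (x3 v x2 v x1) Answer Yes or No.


Check all 16 possible truth assignments.
Number of satisfying assignments found: 9.
The formula is satisfiable.

Yes


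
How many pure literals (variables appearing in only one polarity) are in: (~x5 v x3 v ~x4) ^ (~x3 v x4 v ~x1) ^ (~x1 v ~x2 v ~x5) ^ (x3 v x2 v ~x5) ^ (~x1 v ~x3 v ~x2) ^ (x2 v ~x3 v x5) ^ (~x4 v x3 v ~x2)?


A pure literal appears in only one polarity across all clauses.
Pure literals: x1 (negative only).
Count = 1.

1


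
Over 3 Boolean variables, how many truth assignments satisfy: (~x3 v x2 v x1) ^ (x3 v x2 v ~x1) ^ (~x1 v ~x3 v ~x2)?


Enumerate all 8 truth assignments over 3 variables.
Test each against every clause.
Satisfying assignments found: 5.

5


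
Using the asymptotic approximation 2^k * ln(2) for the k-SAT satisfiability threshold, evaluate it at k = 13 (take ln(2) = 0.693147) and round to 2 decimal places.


Using the asymptotic formula: threshold ~ 2^k * ln(2).
2^13 = 8192.
8192 * 0.693147 = 5678.26.

5678.26


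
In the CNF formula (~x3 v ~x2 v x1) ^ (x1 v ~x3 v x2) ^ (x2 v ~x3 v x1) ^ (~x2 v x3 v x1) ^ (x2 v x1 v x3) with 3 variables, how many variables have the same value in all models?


Find all satisfying assignments: 4 model(s).
Check which variables have the same value in every model.
Fixed variables: x1=T.
Backbone size = 1.

1


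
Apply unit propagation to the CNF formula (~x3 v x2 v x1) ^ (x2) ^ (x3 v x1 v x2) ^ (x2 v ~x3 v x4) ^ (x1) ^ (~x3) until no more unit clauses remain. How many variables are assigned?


Unit propagation repeatedly assigns the literal in any unit clause, then simplifies.
Assignments in order: x2 = T, x1 = T, x3 = F.
No further unit clauses remain.
Total variables assigned = 3.

3


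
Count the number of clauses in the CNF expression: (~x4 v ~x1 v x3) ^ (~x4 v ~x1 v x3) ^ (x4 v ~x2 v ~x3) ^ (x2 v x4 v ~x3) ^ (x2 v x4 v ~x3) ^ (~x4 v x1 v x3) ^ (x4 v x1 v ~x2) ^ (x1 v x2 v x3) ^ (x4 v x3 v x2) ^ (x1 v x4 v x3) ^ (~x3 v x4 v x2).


Each group enclosed in parentheses joined by ^ is one clause.
Counting the conjuncts: 11 clauses.

11


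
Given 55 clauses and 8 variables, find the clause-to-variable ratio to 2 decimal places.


Clause-to-variable ratio = clauses / variables.
55 / 8 = 6.88.

6.88


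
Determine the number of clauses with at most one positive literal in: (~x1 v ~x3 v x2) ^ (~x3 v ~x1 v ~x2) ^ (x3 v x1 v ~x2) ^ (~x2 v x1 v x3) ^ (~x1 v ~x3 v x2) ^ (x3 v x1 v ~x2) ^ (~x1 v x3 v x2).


A Horn clause has at most one positive literal.
Clause 1: 1 positive lit(s) -> Horn
Clause 2: 0 positive lit(s) -> Horn
Clause 3: 2 positive lit(s) -> not Horn
Clause 4: 2 positive lit(s) -> not Horn
Clause 5: 1 positive lit(s) -> Horn
Clause 6: 2 positive lit(s) -> not Horn
Clause 7: 2 positive lit(s) -> not Horn
Total Horn clauses = 3.

3


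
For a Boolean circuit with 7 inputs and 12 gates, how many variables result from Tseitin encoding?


The Tseitin transformation introduces one auxiliary variable per gate.
Total variables = inputs + gates = 7 + 12 = 19.

19


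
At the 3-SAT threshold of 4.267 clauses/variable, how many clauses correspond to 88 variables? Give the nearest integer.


The 3-SAT phase transition occurs at approximately 4.267 clauses per variable.
m = 4.267 * 88 = 375.496.
Rounded to nearest integer: 375.

375


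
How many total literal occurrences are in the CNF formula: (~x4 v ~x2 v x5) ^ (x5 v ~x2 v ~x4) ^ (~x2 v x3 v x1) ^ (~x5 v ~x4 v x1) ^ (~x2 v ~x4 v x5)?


Clause lengths: 3, 3, 3, 3, 3.
Sum = 3 + 3 + 3 + 3 + 3 = 15.

15


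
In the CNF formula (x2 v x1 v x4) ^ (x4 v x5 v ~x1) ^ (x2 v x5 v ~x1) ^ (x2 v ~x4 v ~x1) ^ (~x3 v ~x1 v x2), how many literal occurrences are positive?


Scan each clause for unnegated literals.
Clause 1: 3 positive; Clause 2: 2 positive; Clause 3: 2 positive; Clause 4: 1 positive; Clause 5: 1 positive.
Total positive literal occurrences = 9.

9


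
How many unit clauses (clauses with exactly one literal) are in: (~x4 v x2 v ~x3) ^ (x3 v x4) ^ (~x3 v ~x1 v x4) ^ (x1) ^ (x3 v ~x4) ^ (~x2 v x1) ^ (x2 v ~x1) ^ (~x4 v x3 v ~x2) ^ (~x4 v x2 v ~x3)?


A unit clause contains exactly one literal.
Unit clauses found: (x1).
Count = 1.

1


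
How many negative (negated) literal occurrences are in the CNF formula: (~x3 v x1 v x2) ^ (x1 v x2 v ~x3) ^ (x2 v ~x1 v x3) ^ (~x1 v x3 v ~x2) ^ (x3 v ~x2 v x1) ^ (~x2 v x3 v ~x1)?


Scan each clause for negated literals.
Clause 1: 1 negative; Clause 2: 1 negative; Clause 3: 1 negative; Clause 4: 2 negative; Clause 5: 1 negative; Clause 6: 2 negative.
Total negative literal occurrences = 8.

8


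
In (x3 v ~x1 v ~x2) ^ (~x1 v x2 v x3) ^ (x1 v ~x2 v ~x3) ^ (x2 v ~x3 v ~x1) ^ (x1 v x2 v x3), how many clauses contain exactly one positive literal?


A definite clause has exactly one positive literal.
Clause 1: 1 positive -> definite
Clause 2: 2 positive -> not definite
Clause 3: 1 positive -> definite
Clause 4: 1 positive -> definite
Clause 5: 3 positive -> not definite
Definite clause count = 3.

3


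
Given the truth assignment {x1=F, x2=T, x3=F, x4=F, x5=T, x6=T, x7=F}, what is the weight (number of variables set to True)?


The weight is the number of variables assigned True.
True variables: x2, x5, x6.
Weight = 3.

3


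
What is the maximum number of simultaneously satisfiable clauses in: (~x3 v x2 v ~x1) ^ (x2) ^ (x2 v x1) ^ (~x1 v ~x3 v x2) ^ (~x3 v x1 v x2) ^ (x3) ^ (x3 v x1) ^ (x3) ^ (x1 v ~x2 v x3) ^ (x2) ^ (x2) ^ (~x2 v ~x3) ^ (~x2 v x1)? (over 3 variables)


Enumerate all 8 truth assignments.
For each, count how many of the 13 clauses are satisfied.
The formula is not fully satisfiable, so the maximum is below 13.
Maximum simultaneously satisfiable clauses = 12.

12


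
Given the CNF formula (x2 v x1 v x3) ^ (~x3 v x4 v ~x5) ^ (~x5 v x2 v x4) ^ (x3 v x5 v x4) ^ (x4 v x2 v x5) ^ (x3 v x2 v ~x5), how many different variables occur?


Identify each distinct variable in the formula.
Variables found: x1, x2, x3, x4, x5.
Total distinct variables = 5.

5


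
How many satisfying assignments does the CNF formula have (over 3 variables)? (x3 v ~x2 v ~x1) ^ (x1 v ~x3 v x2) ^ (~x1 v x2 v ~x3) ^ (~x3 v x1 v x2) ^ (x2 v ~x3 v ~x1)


Enumerate all 8 truth assignments over 3 variables.
Test each against every clause.
Satisfying assignments found: 5.

5


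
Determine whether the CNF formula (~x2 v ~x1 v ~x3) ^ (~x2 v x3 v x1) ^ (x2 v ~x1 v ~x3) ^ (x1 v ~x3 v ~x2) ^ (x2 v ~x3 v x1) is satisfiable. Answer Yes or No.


Check all 8 possible truth assignments.
Number of satisfying assignments found: 3.
The formula is satisfiable.

Yes


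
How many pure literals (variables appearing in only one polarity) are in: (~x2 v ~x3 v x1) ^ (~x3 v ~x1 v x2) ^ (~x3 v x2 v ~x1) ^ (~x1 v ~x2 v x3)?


A pure literal appears in only one polarity across all clauses.
No pure literals found.
Count = 0.

0


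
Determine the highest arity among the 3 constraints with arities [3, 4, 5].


The arities are: 3, 4, 5.
Scan for the maximum value.
Maximum arity = 5.

5


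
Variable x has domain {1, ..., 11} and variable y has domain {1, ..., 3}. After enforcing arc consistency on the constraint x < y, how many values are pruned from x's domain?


For the constraint x < y, x needs a supporting value in y's domain.
x can be at most 2 (one less than y's maximum).
Valid x values from domain: 2 out of 11.
Pruned = 11 - 2 = 9.

9


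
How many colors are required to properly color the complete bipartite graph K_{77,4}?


K_{77,4} is bipartite by definition: the two parts are independent sets, with every edge crossing between them.
Color all vertices in one part with color 1 and all vertices in the other part with color 2.
Since the graph has at least one edge, one color does not suffice.
Chromatic number = 2.

2


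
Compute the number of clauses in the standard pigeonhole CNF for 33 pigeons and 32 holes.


The PHP encoding has two parts:
1) At-least-one-hole clauses: 33 (one per pigeon, each with 32 literals).
2) At-most-one-pigeon-per-hole clauses: 32 holes * C(33,2) = 32 * 528 = 16896.
Total clauses = 33 + 16896 = 16929.

16929


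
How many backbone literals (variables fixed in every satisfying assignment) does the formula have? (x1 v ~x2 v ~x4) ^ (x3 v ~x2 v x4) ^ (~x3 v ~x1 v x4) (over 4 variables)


Find all satisfying assignments: 10 model(s).
Check which variables have the same value in every model.
No variable is fixed across all models.
Backbone size = 0.

0


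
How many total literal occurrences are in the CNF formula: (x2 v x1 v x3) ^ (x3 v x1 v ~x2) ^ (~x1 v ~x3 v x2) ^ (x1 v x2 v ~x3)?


Clause lengths: 3, 3, 3, 3.
Sum = 3 + 3 + 3 + 3 = 12.

12


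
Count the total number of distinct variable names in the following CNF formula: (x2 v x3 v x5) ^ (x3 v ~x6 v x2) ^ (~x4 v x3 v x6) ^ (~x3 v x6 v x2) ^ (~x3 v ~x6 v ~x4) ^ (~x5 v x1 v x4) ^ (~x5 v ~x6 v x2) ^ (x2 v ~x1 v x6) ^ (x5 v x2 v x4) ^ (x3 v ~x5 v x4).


Identify each distinct variable in the formula.
Variables found: x1, x2, x3, x4, x5, x6.
Total distinct variables = 6.

6


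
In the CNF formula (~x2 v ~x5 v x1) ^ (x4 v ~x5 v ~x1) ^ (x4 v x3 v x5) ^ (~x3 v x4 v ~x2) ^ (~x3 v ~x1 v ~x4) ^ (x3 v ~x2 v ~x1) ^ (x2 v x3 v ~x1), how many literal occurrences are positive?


Scan each clause for unnegated literals.
Clause 1: 1 positive; Clause 2: 1 positive; Clause 3: 3 positive; Clause 4: 1 positive; Clause 5: 0 positive; Clause 6: 1 positive; Clause 7: 2 positive.
Total positive literal occurrences = 9.

9


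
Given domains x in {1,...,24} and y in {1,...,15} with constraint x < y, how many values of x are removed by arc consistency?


For the constraint x < y, x needs a supporting value in y's domain.
x can be at most 14 (one less than y's maximum).
Valid x values from domain: 14 out of 24.
Pruned = 24 - 14 = 10.

10


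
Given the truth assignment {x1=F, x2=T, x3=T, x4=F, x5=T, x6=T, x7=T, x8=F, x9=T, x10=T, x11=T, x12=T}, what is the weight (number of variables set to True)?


The weight is the number of variables assigned True.
True variables: x2, x3, x5, x6, x7, x9, x10, x11, x12.
Weight = 9.

9


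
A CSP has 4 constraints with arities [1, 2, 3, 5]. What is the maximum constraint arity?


The arities are: 1, 2, 3, 5.
Scan for the maximum value.
Maximum arity = 5.

5


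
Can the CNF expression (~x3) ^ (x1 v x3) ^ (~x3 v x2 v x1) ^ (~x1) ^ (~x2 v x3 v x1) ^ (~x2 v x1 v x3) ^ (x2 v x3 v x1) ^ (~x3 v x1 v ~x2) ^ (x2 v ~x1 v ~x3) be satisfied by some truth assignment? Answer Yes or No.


Check all 8 possible truth assignments.
Number of satisfying assignments found: 0.
The formula is unsatisfiable.

No


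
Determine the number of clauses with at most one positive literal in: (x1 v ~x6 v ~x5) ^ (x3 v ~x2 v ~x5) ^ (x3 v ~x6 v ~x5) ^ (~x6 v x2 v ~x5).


A Horn clause has at most one positive literal.
Clause 1: 1 positive lit(s) -> Horn
Clause 2: 1 positive lit(s) -> Horn
Clause 3: 1 positive lit(s) -> Horn
Clause 4: 1 positive lit(s) -> Horn
Total Horn clauses = 4.

4


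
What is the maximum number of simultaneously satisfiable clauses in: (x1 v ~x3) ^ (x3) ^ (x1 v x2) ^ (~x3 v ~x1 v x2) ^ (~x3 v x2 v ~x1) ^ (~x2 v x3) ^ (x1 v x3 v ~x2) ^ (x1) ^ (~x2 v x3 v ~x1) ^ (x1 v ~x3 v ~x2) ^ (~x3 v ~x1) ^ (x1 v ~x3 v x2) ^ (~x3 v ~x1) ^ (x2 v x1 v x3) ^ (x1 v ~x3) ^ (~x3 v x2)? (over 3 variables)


Enumerate all 8 truth assignments.
For each, count how many of the 16 clauses are satisfied.
The formula is not fully satisfiable, so the maximum is below 16.
Maximum simultaneously satisfiable clauses = 15.

15


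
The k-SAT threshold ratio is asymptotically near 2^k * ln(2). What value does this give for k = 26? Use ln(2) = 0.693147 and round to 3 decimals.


Using the asymptotic formula: threshold ~ 2^k * ln(2).
2^26 = 67108864.
67108864 * 0.693147 = 46516307.755.

46516307.755


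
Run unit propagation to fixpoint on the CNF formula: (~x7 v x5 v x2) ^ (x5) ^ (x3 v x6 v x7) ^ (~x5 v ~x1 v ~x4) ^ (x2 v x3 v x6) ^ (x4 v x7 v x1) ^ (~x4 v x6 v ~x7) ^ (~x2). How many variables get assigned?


Unit propagation repeatedly assigns the literal in any unit clause, then simplifies.
Assignments in order: x5 = T, x2 = F.
No further unit clauses remain.
Total variables assigned = 2.

2


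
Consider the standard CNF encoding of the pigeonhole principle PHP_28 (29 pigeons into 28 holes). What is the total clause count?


The PHP encoding has two parts:
1) At-least-one-hole clauses: 29 (one per pigeon, each with 28 literals).
2) At-most-one-pigeon-per-hole clauses: 28 holes * C(29,2) = 28 * 406 = 11368.
Total clauses = 29 + 11368 = 11397.

11397


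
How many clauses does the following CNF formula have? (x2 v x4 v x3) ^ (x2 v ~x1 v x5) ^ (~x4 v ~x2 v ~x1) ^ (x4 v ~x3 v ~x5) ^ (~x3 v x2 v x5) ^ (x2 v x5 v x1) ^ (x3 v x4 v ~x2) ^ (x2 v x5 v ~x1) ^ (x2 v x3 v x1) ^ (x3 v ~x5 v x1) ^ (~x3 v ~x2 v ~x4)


Each group enclosed in parentheses joined by ^ is one clause.
Counting the conjuncts: 11 clauses.

11


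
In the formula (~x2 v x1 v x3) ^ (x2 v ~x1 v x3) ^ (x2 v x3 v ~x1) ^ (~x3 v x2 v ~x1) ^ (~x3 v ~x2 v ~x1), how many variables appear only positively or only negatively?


A pure literal appears in only one polarity across all clauses.
No pure literals found.
Count = 0.

0


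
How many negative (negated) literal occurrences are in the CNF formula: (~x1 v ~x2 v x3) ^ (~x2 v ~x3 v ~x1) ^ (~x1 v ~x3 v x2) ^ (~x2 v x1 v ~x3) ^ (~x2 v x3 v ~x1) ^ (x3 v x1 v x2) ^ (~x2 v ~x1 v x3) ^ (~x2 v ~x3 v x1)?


Scan each clause for negated literals.
Clause 1: 2 negative; Clause 2: 3 negative; Clause 3: 2 negative; Clause 4: 2 negative; Clause 5: 2 negative; Clause 6: 0 negative; Clause 7: 2 negative; Clause 8: 2 negative.
Total negative literal occurrences = 15.

15


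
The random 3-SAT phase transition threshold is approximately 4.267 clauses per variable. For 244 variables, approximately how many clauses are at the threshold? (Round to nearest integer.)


The 3-SAT phase transition occurs at approximately 4.267 clauses per variable.
m = 4.267 * 244 = 1041.148.
Rounded to nearest integer: 1041.

1041


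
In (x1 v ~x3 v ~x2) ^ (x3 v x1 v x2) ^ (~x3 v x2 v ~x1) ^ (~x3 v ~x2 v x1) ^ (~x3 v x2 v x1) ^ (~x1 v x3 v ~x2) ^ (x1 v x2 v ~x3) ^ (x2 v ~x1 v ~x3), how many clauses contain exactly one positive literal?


A definite clause has exactly one positive literal.
Clause 1: 1 positive -> definite
Clause 2: 3 positive -> not definite
Clause 3: 1 positive -> definite
Clause 4: 1 positive -> definite
Clause 5: 2 positive -> not definite
Clause 6: 1 positive -> definite
Clause 7: 2 positive -> not definite
Clause 8: 1 positive -> definite
Definite clause count = 5.

5


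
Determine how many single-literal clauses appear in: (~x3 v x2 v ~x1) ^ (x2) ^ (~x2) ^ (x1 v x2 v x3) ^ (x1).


A unit clause contains exactly one literal.
Unit clauses found: (x2), (~x2), (x1).
Count = 3.

3


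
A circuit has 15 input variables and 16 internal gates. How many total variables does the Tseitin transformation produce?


The Tseitin transformation introduces one auxiliary variable per gate.
Total variables = inputs + gates = 15 + 16 = 31.

31


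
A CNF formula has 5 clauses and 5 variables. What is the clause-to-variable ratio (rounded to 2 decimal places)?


Clause-to-variable ratio = clauses / variables.
5 / 5 = 1.0.

1.0


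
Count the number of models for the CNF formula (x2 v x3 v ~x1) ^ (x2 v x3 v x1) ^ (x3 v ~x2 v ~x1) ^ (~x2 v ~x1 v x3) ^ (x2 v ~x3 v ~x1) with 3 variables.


Enumerate all 8 truth assignments over 3 variables.
Test each against every clause.
Satisfying assignments found: 4.

4


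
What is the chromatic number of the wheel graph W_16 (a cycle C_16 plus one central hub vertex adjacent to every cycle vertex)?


W_16 consists of the cycle C_16 together with a hub vertex adjacent to every cycle vertex.
The cycle C_16 needs 2 colors (even cycle -> 2).
The hub is adjacent to every cycle vertex, so it must receive a new color distinct from all of them.
Chromatic number = 2 + 1 = 3.

3


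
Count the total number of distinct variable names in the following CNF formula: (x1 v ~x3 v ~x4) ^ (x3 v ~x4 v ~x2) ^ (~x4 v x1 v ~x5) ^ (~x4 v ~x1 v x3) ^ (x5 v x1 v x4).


Identify each distinct variable in the formula.
Variables found: x1, x2, x3, x4, x5.
Total distinct variables = 5.

5


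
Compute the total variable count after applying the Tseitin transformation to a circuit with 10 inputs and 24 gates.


The Tseitin transformation introduces one auxiliary variable per gate.
Total variables = inputs + gates = 10 + 24 = 34.

34


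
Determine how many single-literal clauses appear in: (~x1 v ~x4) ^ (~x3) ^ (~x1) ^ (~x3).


A unit clause contains exactly one literal.
Unit clauses found: (~x3), (~x1), (~x3).
Count = 3.

3


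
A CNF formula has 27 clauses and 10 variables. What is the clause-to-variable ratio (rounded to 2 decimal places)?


Clause-to-variable ratio = clauses / variables.
27 / 10 = 2.7.

2.7


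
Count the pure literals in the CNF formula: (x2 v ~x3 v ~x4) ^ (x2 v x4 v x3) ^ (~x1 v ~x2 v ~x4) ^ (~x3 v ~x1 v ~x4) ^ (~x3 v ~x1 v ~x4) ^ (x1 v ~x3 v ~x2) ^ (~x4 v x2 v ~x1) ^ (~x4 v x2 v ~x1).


A pure literal appears in only one polarity across all clauses.
No pure literals found.
Count = 0.

0


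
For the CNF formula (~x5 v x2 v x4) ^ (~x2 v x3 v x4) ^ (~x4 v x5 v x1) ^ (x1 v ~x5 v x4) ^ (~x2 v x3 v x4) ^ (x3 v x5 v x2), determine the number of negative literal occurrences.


Scan each clause for negated literals.
Clause 1: 1 negative; Clause 2: 1 negative; Clause 3: 1 negative; Clause 4: 1 negative; Clause 5: 1 negative; Clause 6: 0 negative.
Total negative literal occurrences = 5.

5


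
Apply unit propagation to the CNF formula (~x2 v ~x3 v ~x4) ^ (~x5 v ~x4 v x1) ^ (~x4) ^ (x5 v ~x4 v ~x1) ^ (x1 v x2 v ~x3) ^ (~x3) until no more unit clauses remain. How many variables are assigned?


Unit propagation repeatedly assigns the literal in any unit clause, then simplifies.
Assignments in order: x4 = F, x3 = F.
No further unit clauses remain.
Total variables assigned = 2.

2


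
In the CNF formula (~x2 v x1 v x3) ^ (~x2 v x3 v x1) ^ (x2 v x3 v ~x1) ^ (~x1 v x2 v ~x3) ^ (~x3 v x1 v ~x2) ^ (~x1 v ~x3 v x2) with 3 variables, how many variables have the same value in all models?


Find all satisfying assignments: 4 model(s).
Check which variables have the same value in every model.
No variable is fixed across all models.
Backbone size = 0.

0


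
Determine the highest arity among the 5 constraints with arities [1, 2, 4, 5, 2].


The arities are: 1, 2, 4, 5, 2.
Scan for the maximum value.
Maximum arity = 5.

5


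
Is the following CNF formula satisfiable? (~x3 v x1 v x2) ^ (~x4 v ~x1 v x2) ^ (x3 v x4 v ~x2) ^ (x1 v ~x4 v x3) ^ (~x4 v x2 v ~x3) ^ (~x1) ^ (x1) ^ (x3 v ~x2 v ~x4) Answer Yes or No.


Check all 16 possible truth assignments.
Number of satisfying assignments found: 0.
The formula is unsatisfiable.

No


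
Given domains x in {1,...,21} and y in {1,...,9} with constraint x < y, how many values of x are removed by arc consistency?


For the constraint x < y, x needs a supporting value in y's domain.
x can be at most 8 (one less than y's maximum).
Valid x values from domain: 8 out of 21.
Pruned = 21 - 8 = 13.

13


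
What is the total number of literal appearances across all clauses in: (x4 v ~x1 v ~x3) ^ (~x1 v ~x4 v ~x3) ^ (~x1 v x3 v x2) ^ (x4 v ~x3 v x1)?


Clause lengths: 3, 3, 3, 3.
Sum = 3 + 3 + 3 + 3 = 12.

12


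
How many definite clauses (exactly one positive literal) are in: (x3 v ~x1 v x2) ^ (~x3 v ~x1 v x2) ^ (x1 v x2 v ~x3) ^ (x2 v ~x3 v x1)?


A definite clause has exactly one positive literal.
Clause 1: 2 positive -> not definite
Clause 2: 1 positive -> definite
Clause 3: 2 positive -> not definite
Clause 4: 2 positive -> not definite
Definite clause count = 1.

1


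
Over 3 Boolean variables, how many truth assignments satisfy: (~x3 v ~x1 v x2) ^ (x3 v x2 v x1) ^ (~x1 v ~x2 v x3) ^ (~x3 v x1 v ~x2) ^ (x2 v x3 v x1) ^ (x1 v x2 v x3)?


Enumerate all 8 truth assignments over 3 variables.
Test each against every clause.
Satisfying assignments found: 4.

4


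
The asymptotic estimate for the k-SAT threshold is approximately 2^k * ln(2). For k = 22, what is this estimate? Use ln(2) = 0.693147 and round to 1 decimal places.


Using the asymptotic formula: threshold ~ 2^k * ln(2).
2^22 = 4194304.
4194304 * 0.693147 = 2907269.2.

2907269.2


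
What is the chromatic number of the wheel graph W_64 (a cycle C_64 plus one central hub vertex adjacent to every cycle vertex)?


W_64 consists of the cycle C_64 together with a hub vertex adjacent to every cycle vertex.
The cycle C_64 needs 2 colors (even cycle -> 2).
The hub is adjacent to every cycle vertex, so it must receive a new color distinct from all of them.
Chromatic number = 2 + 1 = 3.

3


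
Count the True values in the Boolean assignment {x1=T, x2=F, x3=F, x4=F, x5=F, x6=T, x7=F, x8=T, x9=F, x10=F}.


The weight is the number of variables assigned True.
True variables: x1, x6, x8.
Weight = 3.

3


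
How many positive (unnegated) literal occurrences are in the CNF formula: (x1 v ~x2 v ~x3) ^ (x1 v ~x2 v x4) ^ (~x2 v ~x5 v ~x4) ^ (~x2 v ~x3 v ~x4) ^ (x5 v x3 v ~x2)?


Scan each clause for unnegated literals.
Clause 1: 1 positive; Clause 2: 2 positive; Clause 3: 0 positive; Clause 4: 0 positive; Clause 5: 2 positive.
Total positive literal occurrences = 5.

5


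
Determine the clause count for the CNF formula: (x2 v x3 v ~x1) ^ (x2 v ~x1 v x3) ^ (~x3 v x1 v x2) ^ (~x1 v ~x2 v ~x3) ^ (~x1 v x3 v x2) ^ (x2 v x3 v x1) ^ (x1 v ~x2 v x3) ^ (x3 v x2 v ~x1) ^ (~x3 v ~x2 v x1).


Each group enclosed in parentheses joined by ^ is one clause.
Counting the conjuncts: 9 clauses.

9


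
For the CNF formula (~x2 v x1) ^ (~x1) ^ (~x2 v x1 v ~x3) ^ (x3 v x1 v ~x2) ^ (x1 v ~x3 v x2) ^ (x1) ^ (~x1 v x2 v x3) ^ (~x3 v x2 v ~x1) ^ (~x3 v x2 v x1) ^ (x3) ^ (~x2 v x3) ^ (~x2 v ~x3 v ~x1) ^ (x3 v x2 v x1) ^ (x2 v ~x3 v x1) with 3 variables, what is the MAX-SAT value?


Enumerate all 8 truth assignments.
For each, count how many of the 14 clauses are satisfied.
The formula is not fully satisfiable, so the maximum is below 14.
Maximum simultaneously satisfiable clauses = 12.

12


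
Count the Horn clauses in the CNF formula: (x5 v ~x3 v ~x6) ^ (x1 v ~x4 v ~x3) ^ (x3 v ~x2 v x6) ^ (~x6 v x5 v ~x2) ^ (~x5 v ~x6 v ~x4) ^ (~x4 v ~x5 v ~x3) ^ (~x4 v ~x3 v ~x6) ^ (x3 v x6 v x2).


A Horn clause has at most one positive literal.
Clause 1: 1 positive lit(s) -> Horn
Clause 2: 1 positive lit(s) -> Horn
Clause 3: 2 positive lit(s) -> not Horn
Clause 4: 1 positive lit(s) -> Horn
Clause 5: 0 positive lit(s) -> Horn
Clause 6: 0 positive lit(s) -> Horn
Clause 7: 0 positive lit(s) -> Horn
Clause 8: 3 positive lit(s) -> not Horn
Total Horn clauses = 6.

6


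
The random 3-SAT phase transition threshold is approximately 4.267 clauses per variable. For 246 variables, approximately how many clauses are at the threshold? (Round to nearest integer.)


The 3-SAT phase transition occurs at approximately 4.267 clauses per variable.
m = 4.267 * 246 = 1049.682.
Rounded to nearest integer: 1050.

1050


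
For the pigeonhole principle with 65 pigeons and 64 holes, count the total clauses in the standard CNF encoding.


The PHP encoding has two parts:
1) At-least-one-hole clauses: 65 (one per pigeon, each with 64 literals).
2) At-most-one-pigeon-per-hole clauses: 64 holes * C(65,2) = 64 * 2080 = 133120.
Total clauses = 65 + 133120 = 133185.

133185


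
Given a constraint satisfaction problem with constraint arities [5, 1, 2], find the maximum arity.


The arities are: 5, 1, 2.
Scan for the maximum value.
Maximum arity = 5.

5


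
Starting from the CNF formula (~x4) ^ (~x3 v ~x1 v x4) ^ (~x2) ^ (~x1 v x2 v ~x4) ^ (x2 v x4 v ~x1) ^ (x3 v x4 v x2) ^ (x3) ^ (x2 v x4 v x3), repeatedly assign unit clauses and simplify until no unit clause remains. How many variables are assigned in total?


Unit propagation repeatedly assigns the literal in any unit clause, then simplifies.
Assignments in order: x4 = F, x2 = F, x1 = F, x3 = T.
No further unit clauses remain.
Total variables assigned = 4.

4


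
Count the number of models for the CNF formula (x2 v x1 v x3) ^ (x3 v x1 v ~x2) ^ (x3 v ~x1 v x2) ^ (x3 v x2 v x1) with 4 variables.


Enumerate all 16 truth assignments over 4 variables.
Test each against every clause.
Satisfying assignments found: 10.

10


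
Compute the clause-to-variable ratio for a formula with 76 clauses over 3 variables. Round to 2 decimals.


Clause-to-variable ratio = clauses / variables.
76 / 3 = 25.33.

25.33


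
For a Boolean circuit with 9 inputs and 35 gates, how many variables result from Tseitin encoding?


The Tseitin transformation introduces one auxiliary variable per gate.
Total variables = inputs + gates = 9 + 35 = 44.

44


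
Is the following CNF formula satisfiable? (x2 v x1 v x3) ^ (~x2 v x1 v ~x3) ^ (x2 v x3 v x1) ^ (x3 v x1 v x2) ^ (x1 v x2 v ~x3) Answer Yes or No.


Check all 8 possible truth assignments.
Number of satisfying assignments found: 5.
The formula is satisfiable.

Yes


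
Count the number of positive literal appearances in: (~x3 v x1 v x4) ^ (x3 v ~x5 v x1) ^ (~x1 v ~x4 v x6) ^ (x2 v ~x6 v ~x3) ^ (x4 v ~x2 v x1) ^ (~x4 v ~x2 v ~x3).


Scan each clause for unnegated literals.
Clause 1: 2 positive; Clause 2: 2 positive; Clause 3: 1 positive; Clause 4: 1 positive; Clause 5: 2 positive; Clause 6: 0 positive.
Total positive literal occurrences = 8.

8


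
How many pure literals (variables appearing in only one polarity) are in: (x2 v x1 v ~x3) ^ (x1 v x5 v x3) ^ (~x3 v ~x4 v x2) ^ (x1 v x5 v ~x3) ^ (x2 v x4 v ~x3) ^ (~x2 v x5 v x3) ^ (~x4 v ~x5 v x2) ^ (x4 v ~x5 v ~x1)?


A pure literal appears in only one polarity across all clauses.
No pure literals found.
Count = 0.

0


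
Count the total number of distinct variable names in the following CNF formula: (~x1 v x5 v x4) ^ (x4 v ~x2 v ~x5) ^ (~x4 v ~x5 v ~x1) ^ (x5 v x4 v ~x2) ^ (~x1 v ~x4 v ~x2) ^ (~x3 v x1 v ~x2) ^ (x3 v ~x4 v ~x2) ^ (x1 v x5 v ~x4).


Identify each distinct variable in the formula.
Variables found: x1, x2, x3, x4, x5.
Total distinct variables = 5.

5


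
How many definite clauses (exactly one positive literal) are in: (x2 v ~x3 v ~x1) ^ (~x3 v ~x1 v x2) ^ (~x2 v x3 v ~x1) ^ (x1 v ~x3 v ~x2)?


A definite clause has exactly one positive literal.
Clause 1: 1 positive -> definite
Clause 2: 1 positive -> definite
Clause 3: 1 positive -> definite
Clause 4: 1 positive -> definite
Definite clause count = 4.

4
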